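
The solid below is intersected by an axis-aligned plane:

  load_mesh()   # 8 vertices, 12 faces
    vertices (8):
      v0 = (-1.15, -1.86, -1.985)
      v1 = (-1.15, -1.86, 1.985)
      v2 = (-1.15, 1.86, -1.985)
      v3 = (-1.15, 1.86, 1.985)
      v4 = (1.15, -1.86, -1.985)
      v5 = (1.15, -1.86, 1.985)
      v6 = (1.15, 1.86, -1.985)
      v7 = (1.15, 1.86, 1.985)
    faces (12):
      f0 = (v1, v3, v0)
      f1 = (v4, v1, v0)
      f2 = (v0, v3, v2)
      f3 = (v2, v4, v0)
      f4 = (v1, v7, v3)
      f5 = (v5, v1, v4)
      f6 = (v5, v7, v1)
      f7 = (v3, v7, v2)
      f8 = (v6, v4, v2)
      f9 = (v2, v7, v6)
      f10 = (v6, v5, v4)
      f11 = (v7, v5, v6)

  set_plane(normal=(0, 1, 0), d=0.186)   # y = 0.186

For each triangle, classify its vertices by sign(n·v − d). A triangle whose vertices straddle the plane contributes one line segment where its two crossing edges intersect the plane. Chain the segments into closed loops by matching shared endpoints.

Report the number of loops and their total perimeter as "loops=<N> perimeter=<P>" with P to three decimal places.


loops=1 perimeter=12.540

Straddling triangles (8 of 12):
  (v1,v3,v0) [-+-] → (-1.15, 0.186, 1.985)–(-1.15, 0.186, 0.1985)  len=1.7865
  (v0,v3,v2) [-++] → (-1.15, 0.186, 0.1985)–(-1.15, 0.186, -1.985)  len=2.1835
  (v2,v4,v0) [+--] → (-0.115, 0.186, -1.985)–(-1.15, 0.186, -1.985)  len=1.0350
  (v1,v7,v3) [-++] → (0.115, 0.186, 1.985)–(-1.15, 0.186, 1.985)  len=1.2650
  (v5,v7,v1) [-+-] → (1.15, 0.186, 1.985)–(0.115, 0.186, 1.985)  len=1.0350
  (v6,v4,v2) [+-+] → (1.15, 0.186, -1.985)–(-0.115, 0.186, -1.985)  len=1.2650
  (v6,v5,v4) [+--] → (1.15, 0.186, -0.1985)–(1.15, 0.186, -1.985)  len=1.7865
  (v7,v5,v6) [+-+] → (1.15, 0.186, 1.985)–(1.15, 0.186, -0.1985)  len=2.1835

Chained into 1 loop(s):
  loop 1: 8 segments, perimeter = 12.5400
Total perimeter = 12.540


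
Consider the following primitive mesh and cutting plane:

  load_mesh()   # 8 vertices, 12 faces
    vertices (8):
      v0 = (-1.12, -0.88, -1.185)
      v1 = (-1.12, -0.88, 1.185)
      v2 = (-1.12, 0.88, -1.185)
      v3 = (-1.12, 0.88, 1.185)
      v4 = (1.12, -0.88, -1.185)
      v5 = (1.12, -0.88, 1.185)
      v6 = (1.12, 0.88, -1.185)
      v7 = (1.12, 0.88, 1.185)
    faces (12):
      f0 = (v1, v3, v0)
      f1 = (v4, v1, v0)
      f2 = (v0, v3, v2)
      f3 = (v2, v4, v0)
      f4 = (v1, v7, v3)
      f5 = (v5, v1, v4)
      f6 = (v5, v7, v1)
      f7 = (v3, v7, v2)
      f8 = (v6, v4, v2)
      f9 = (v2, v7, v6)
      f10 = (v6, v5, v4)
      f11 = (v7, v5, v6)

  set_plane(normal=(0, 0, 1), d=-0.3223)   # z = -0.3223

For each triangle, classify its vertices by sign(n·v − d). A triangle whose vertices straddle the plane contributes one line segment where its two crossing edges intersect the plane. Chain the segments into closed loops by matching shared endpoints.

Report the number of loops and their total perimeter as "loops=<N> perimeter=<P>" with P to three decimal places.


loops=1 perimeter=8.000

Straddling triangles (8 of 12):
  (v1,v3,v0) [++-] → (-1.12, -0.239345, -0.3223)–(-1.12, -0.88, -0.3223)  len=0.6407
  (v4,v1,v0) [-+-] → (0.304621, -0.88, -0.3223)–(-1.12, -0.88, -0.3223)  len=1.4246
  (v0,v3,v2) [-+-] → (-1.12, -0.239345, -0.3223)–(-1.12, 0.88, -0.3223)  len=1.1193
  (v5,v1,v4) [++-] → (0.304621, -0.88, -0.3223)–(1.12, -0.88, -0.3223)  len=0.8154
  (v3,v7,v2) [++-] → (-0.304621, 0.88, -0.3223)–(-1.12, 0.88, -0.3223)  len=0.8154
  (v2,v7,v6) [-+-] → (-0.304621, 0.88, -0.3223)–(1.12, 0.88, -0.3223)  len=1.4246
  (v6,v5,v4) [-+-] → (1.12, 0.239345, -0.3223)–(1.12, -0.88, -0.3223)  len=1.1193
  (v7,v5,v6) [++-] → (1.12, 0.239345, -0.3223)–(1.12, 0.88, -0.3223)  len=0.6407

Chained into 1 loop(s):
  loop 1: 8 segments, perimeter = 8.0000
Total perimeter = 8.000


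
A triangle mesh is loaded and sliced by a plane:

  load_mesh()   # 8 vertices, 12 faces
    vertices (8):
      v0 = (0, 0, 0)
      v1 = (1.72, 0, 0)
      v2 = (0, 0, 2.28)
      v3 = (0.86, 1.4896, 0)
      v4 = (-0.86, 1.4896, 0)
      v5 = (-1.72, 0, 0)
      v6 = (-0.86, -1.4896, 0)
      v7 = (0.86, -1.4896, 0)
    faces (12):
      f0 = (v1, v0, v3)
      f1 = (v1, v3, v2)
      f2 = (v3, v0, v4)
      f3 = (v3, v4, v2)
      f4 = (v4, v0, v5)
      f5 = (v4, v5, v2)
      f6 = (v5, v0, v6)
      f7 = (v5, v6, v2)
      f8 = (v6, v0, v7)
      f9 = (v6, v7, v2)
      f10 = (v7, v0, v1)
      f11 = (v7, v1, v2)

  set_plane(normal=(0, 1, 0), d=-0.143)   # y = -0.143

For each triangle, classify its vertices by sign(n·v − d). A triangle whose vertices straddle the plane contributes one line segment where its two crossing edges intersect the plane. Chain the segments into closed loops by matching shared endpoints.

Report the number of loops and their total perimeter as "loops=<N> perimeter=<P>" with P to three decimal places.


Straddling triangles (6 of 12):
  (v5,v0,v6) [++-] → (-0.0825591, -0.143, 0)–(-1.63744, -0.143, 0)  len=1.5549
  (v5,v6,v2) [+-+] → (-1.63744, -0.143, 0)–(-0.0825591, -0.143, 2.06112)  len=2.5818
  (v6,v0,v7) [-+-] → (-0.0825591, -0.143, 0)–(0.0825591, -0.143, 0)  len=0.1651
  (v6,v7,v2) [--+] → (0.0825591, -0.143, 2.06112)–(-0.0825591, -0.143, 2.06112)  len=0.1651
  (v7,v0,v1) [-++] → (0.0825591, -0.143, 0)–(1.63744, -0.143, 0)  len=1.5549
  (v7,v1,v2) [-++] → (1.63744, -0.143, 0)–(0.0825591, -0.143, 2.06112)  len=2.5818

Chained into 1 loop(s):
  loop 1: 6 segments, perimeter = 8.6037
Total perimeter = 8.604

loops=1 perimeter=8.604


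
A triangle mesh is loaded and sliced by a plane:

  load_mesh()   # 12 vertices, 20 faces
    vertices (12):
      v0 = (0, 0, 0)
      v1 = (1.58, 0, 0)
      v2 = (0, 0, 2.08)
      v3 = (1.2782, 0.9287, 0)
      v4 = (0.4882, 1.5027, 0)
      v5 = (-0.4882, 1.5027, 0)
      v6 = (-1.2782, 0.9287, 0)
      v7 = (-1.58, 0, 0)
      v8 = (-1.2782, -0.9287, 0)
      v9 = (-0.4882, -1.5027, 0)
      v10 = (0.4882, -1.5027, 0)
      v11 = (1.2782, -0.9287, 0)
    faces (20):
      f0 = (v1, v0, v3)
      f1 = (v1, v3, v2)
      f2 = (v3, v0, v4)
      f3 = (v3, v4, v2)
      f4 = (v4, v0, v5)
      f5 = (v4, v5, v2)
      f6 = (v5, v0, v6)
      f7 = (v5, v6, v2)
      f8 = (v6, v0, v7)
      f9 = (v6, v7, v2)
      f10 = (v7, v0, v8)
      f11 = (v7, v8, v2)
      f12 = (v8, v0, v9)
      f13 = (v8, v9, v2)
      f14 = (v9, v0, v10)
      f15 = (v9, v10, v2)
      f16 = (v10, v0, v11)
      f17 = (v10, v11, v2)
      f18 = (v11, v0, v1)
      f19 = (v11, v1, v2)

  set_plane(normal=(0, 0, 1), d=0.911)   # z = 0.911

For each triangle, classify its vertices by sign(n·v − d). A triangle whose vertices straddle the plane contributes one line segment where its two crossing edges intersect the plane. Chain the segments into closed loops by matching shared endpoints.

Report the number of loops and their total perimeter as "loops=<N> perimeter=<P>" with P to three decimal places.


Straddling triangles (10 of 20):
  (v1,v3,v2) [--+] → (0.718373, 0.521947, 0.911)–(0.88799, 0, 0.911)  len=0.5488
  (v3,v4,v2) [--+] → (0.274378, 0.844546, 0.911)–(0.718373, 0.521947, 0.911)  len=0.5488
  (v4,v5,v2) [--+] → (-0.274378, 0.844546, 0.911)–(0.274378, 0.844546, 0.911)  len=0.5488
  (v5,v6,v2) [--+] → (-0.718373, 0.521947, 0.911)–(-0.274378, 0.844546, 0.911)  len=0.5488
  (v6,v7,v2) [--+] → (-0.88799, 0, 0.911)–(-0.718373, 0.521947, 0.911)  len=0.5488
  (v7,v8,v2) [--+] → (-0.718373, -0.521947, 0.911)–(-0.88799, 0, 0.911)  len=0.5488
  (v8,v9,v2) [--+] → (-0.274378, -0.844546, 0.911)–(-0.718373, -0.521947, 0.911)  len=0.5488
  (v9,v10,v2) [--+] → (0.274378, -0.844546, 0.911)–(-0.274378, -0.844546, 0.911)  len=0.5488
  (v10,v11,v2) [--+] → (0.718373, -0.521947, 0.911)–(0.274378, -0.844546, 0.911)  len=0.5488
  (v11,v1,v2) [--+] → (0.88799, 0, 0.911)–(0.718373, -0.521947, 0.911)  len=0.5488

Chained into 1 loop(s):
  loop 1: 10 segments, perimeter = 5.4880
Total perimeter = 5.488

loops=1 perimeter=5.488


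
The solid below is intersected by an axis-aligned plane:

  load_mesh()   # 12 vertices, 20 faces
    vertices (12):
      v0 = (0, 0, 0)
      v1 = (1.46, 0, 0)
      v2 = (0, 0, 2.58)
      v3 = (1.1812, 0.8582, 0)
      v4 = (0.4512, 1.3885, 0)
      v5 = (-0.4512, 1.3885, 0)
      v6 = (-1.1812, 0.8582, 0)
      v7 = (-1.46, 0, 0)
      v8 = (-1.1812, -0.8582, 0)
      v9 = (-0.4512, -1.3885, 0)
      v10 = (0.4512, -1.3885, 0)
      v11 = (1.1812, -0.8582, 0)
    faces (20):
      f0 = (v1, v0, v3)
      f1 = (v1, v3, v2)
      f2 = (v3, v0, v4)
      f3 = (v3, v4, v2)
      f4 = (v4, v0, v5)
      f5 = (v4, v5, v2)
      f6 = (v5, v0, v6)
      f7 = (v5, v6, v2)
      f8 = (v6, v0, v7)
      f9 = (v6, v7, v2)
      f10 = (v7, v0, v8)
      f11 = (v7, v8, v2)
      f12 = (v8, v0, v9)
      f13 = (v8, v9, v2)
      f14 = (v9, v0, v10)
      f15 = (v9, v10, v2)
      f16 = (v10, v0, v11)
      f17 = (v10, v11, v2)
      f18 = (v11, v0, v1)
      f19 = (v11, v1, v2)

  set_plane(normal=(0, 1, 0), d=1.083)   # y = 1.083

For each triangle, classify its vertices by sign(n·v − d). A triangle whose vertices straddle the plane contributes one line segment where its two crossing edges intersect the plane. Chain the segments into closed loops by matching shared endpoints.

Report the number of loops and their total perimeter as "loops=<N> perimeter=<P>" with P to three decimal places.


Straddling triangles (6 of 20):
  (v3,v0,v4) [--+] → (0.351926, 1.083, 0)–(0.871745, 1.083, 0)  len=0.5198
  (v3,v4,v2) [-+-] → (0.871745, 1.083, 0)–(0.351926, 1.083, 0.567656)  len=0.7697
  (v4,v0,v5) [+-+] → (0.351926, 1.083, 0)–(-0.351926, 1.083, 0)  len=0.7039
  (v4,v5,v2) [++-] → (-0.351926, 1.083, 0.567656)–(0.351926, 1.083, 0.567656)  len=0.7039
  (v5,v0,v6) [+--] → (-0.351926, 1.083, 0)–(-0.871745, 1.083, 0)  len=0.5198
  (v5,v6,v2) [+--] → (-0.871745, 1.083, 0)–(-0.351926, 1.083, 0.567656)  len=0.7697

Chained into 1 loop(s):
  loop 1: 6 segments, perimeter = 3.9868
Total perimeter = 3.987

loops=1 perimeter=3.987


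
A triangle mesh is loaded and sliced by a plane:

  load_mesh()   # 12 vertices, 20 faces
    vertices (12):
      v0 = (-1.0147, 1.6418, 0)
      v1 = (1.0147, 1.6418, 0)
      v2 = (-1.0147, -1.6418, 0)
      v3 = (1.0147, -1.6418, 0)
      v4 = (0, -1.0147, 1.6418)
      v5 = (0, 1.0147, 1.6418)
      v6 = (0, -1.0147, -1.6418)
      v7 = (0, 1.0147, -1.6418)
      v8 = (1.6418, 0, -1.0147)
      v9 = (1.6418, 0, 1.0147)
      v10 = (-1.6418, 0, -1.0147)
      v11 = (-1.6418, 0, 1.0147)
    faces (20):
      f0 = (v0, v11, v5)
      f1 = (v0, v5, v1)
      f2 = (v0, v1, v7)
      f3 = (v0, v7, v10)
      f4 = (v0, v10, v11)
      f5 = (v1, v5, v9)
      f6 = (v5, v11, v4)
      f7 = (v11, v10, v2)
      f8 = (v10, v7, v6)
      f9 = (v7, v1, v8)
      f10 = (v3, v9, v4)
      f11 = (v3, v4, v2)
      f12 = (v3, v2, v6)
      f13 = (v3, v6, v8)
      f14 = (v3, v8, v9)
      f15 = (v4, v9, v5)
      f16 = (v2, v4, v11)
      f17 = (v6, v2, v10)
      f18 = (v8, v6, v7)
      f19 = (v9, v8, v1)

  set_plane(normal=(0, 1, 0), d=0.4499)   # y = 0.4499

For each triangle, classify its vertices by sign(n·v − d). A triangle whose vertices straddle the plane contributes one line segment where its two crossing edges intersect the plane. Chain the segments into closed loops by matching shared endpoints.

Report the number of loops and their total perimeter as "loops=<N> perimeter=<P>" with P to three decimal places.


Straddling triangles (10 of 20):
  (v0,v11,v5) [+-+] → (-1.46996, 0.4499, 0.736643)–(-0.913855, 0.4499, 1.29275)  len=0.7864
  (v0,v7,v10) [++-] → (-0.913855, 0.4499, -1.29275)–(-1.46996, 0.4499, -0.736643)  len=0.7864
  (v0,v10,v11) [+--] → (-1.46996, 0.4499, -0.736643)–(-1.46996, 0.4499, 0.736643)  len=1.4733
  (v1,v5,v9) [++-] → (0.913855, 0.4499, 1.29275)–(1.46996, 0.4499, 0.736643)  len=0.7864
  (v5,v11,v4) [+--] → (-0.913855, 0.4499, 1.29275)–(0, 0.4499, 1.6418)  len=0.9782
  (v10,v7,v6) [-+-] → (-0.913855, 0.4499, -1.29275)–(0, 0.4499, -1.6418)  len=0.9782
  (v7,v1,v8) [++-] → (1.46996, 0.4499, -0.736643)–(0.913855, 0.4499, -1.29275)  len=0.7864
  (v4,v9,v5) [--+] → (0.913855, 0.4499, 1.29275)–(0, 0.4499, 1.6418)  len=0.9782
  (v8,v6,v7) [--+] → (0, 0.4499, -1.6418)–(0.913855, 0.4499, -1.29275)  len=0.9782
  (v9,v8,v1) [--+] → (1.46996, 0.4499, -0.736643)–(1.46996, 0.4499, 0.736643)  len=1.4733

Chained into 1 loop(s):
  loop 1: 10 segments, perimeter = 10.0054
Total perimeter = 10.005

loops=1 perimeter=10.005


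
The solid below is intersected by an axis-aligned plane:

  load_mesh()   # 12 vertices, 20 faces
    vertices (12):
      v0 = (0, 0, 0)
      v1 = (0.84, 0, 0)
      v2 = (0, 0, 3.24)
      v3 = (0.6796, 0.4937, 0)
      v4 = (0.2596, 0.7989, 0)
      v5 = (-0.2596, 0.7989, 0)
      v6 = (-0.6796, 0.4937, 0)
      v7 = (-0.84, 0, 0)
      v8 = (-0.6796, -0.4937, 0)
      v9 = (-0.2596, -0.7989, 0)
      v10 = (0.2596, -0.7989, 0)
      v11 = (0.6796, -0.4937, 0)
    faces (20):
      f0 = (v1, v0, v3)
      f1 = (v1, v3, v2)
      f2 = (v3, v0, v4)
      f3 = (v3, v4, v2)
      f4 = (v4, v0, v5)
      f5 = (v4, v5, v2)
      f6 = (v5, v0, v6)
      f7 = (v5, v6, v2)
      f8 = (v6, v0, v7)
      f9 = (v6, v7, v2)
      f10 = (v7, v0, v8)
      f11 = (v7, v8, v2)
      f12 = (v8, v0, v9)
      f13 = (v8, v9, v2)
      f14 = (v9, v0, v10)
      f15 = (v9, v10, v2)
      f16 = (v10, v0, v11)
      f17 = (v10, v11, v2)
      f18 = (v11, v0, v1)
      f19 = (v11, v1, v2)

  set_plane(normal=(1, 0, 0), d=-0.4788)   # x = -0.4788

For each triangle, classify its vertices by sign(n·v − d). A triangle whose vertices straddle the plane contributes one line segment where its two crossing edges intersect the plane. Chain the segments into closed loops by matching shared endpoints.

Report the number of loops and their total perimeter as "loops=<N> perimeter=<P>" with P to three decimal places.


Straddling triangles (8 of 20):
  (v5,v0,v6) [++-] → (-0.4788, 0.347827, 0)–(-0.4788, 0.639615, 0)  len=0.2918
  (v5,v6,v2) [+-+] → (-0.4788, 0.639615, 0)–(-0.4788, 0.347827, 0.957316)  len=1.0008
  (v6,v0,v7) [-+-] → (-0.4788, 0.347827, 0)–(-0.4788, 0, 0)  len=0.3478
  (v6,v7,v2) [--+] → (-0.4788, 0, 1.3932)–(-0.4788, 0.347827, 0.957316)  len=0.5577
  (v7,v0,v8) [-+-] → (-0.4788, 0, 0)–(-0.4788, -0.347827, 0)  len=0.3478
  (v7,v8,v2) [--+] → (-0.4788, -0.347827, 0.957316)–(-0.4788, 0, 1.3932)  len=0.5577
  (v8,v0,v9) [-++] → (-0.4788, -0.347827, 0)–(-0.4788, -0.639615, 0)  len=0.2918
  (v8,v9,v2) [-++] → (-0.4788, -0.639615, 0)–(-0.4788, -0.347827, 0.957316)  len=1.0008

Chained into 1 loop(s):
  loop 1: 8 segments, perimeter = 4.3961
Total perimeter = 4.396

loops=1 perimeter=4.396


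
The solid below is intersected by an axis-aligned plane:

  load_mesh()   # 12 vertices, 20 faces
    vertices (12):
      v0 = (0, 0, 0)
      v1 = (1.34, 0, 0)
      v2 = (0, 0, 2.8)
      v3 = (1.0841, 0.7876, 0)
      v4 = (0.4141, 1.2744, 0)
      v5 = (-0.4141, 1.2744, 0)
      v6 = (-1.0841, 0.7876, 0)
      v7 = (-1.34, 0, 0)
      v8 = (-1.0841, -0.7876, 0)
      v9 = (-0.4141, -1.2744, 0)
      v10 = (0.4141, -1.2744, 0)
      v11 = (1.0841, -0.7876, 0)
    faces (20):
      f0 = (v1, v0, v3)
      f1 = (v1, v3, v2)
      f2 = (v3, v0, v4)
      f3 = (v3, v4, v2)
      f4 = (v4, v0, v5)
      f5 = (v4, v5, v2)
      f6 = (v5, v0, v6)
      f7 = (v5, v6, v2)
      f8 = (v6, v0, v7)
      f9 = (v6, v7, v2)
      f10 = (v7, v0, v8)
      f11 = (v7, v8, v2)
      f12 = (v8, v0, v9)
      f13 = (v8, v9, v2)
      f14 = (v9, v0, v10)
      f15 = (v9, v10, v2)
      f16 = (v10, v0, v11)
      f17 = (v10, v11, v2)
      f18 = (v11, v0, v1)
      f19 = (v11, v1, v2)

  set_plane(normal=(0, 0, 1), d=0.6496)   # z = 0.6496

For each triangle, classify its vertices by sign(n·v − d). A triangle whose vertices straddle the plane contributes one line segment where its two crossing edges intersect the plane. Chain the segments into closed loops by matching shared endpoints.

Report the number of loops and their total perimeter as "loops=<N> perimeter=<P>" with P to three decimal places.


loops=1 perimeter=6.360

Straddling triangles (10 of 20):
  (v1,v3,v2) [--+] → (0.832589, 0.604877, 0.6496)–(1.02912, 0, 0.6496)  len=0.6360
  (v3,v4,v2) [--+] → (0.318029, 0.978739, 0.6496)–(0.832589, 0.604877, 0.6496)  len=0.6360
  (v4,v5,v2) [--+] → (-0.318029, 0.978739, 0.6496)–(0.318029, 0.978739, 0.6496)  len=0.6361
  (v5,v6,v2) [--+] → (-0.832589, 0.604877, 0.6496)–(-0.318029, 0.978739, 0.6496)  len=0.6360
  (v6,v7,v2) [--+] → (-1.02912, 0, 0.6496)–(-0.832589, 0.604877, 0.6496)  len=0.6360
  (v7,v8,v2) [--+] → (-0.832589, -0.604877, 0.6496)–(-1.02912, 0, 0.6496)  len=0.6360
  (v8,v9,v2) [--+] → (-0.318029, -0.978739, 0.6496)–(-0.832589, -0.604877, 0.6496)  len=0.6360
  (v9,v10,v2) [--+] → (0.318029, -0.978739, 0.6496)–(-0.318029, -0.978739, 0.6496)  len=0.6361
  (v10,v11,v2) [--+] → (0.832589, -0.604877, 0.6496)–(0.318029, -0.978739, 0.6496)  len=0.6360
  (v11,v1,v2) [--+] → (1.02912, 0, 0.6496)–(0.832589, -0.604877, 0.6496)  len=0.6360

Chained into 1 loop(s):
  loop 1: 10 segments, perimeter = 6.3603
Total perimeter = 6.360


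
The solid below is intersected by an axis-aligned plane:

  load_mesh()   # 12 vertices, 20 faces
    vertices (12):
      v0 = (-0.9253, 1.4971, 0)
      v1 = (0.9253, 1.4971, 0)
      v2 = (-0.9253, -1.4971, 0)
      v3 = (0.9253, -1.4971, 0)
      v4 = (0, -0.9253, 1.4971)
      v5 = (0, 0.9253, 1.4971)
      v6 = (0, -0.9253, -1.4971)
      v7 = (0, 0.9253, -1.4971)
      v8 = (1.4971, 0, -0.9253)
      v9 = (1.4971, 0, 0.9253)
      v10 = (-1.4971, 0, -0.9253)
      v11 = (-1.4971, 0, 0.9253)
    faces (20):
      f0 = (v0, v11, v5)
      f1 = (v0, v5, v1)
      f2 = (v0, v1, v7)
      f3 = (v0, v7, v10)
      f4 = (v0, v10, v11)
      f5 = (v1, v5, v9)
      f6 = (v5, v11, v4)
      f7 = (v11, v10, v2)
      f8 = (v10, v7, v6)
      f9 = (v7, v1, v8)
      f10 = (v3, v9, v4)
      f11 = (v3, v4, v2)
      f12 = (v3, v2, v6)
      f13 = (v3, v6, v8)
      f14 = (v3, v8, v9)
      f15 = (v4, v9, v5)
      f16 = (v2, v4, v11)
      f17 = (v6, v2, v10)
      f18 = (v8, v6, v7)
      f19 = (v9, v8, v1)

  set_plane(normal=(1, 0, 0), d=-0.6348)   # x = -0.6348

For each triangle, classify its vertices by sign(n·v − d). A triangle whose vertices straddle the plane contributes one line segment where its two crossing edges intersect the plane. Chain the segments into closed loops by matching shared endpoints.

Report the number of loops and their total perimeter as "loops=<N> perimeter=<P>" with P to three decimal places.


Straddling triangles (10 of 20):
  (v0,v11,v5) [--+] → (-0.6348, 0.532955, 1.25465)–(-0.6348, 1.31758, 0.470018)  len=1.1096
  (v0,v5,v1) [-++] → (-0.6348, 1.31758, 0.470018)–(-0.6348, 1.4971, 0)  len=0.5031
  (v0,v1,v7) [-++] → (-0.6348, 1.4971, 0)–(-0.6348, 1.31758, -0.470018)  len=0.5031
  (v0,v7,v10) [-+-] → (-0.6348, 1.31758, -0.470018)–(-0.6348, 0.532955, -1.25465)  len=1.1096
  (v5,v11,v4) [+-+] → (-0.6348, 0.532955, 1.25465)–(-0.6348, -0.532955, 1.25465)  len=1.0659
  (v10,v7,v6) [-++] → (-0.6348, 0.532955, -1.25465)–(-0.6348, -0.532955, -1.25465)  len=1.0659
  (v3,v4,v2) [++-] → (-0.6348, -1.31758, 0.470018)–(-0.6348, -1.4971, 0)  len=0.5031
  (v3,v2,v6) [+-+] → (-0.6348, -1.4971, 0)–(-0.6348, -1.31758, -0.470018)  len=0.5031
  (v2,v4,v11) [-+-] → (-0.6348, -1.31758, 0.470018)–(-0.6348, -0.532955, 1.25465)  len=1.1096
  (v6,v2,v10) [+--] → (-0.6348, -1.31758, -0.470018)–(-0.6348, -0.532955, -1.25465)  len=1.1096

Chained into 1 loop(s):
  loop 1: 10 segments, perimeter = 8.5829
Total perimeter = 8.583

loops=1 perimeter=8.583


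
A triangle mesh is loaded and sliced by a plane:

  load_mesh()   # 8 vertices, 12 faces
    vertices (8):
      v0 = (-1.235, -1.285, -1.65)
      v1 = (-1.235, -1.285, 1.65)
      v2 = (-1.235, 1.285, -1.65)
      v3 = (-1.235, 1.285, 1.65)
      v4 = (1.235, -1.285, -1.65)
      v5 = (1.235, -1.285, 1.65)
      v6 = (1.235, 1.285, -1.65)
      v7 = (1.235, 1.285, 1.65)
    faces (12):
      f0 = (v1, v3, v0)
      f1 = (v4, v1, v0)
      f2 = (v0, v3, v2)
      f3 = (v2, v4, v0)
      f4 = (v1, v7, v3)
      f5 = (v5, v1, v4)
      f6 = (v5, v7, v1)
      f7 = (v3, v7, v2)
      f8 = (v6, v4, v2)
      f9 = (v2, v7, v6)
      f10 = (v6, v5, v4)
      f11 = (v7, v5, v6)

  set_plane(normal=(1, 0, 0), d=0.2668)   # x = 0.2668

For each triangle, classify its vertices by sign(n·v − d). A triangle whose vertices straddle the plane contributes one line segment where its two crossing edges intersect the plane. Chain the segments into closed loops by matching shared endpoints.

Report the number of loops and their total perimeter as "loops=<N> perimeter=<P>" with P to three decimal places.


Straddling triangles (8 of 12):
  (v4,v1,v0) [+--] → (0.2668, -1.285, -0.356453)–(0.2668, -1.285, -1.65)  len=1.2935
  (v2,v4,v0) [-+-] → (0.2668, -0.277602, -1.65)–(0.2668, -1.285, -1.65)  len=1.0074
  (v1,v7,v3) [-+-] → (0.2668, 0.277602, 1.65)–(0.2668, 1.285, 1.65)  len=1.0074
  (v5,v1,v4) [+-+] → (0.2668, -1.285, 1.65)–(0.2668, -1.285, -0.356453)  len=2.0065
  (v5,v7,v1) [++-] → (0.2668, 0.277602, 1.65)–(0.2668, -1.285, 1.65)  len=1.5626
  (v3,v7,v2) [-+-] → (0.2668, 1.285, 1.65)–(0.2668, 1.285, 0.356453)  len=1.2935
  (v6,v4,v2) [++-] → (0.2668, -0.277602, -1.65)–(0.2668, 1.285, -1.65)  len=1.5626
  (v2,v7,v6) [-++] → (0.2668, 1.285, 0.356453)–(0.2668, 1.285, -1.65)  len=2.0065

Chained into 1 loop(s):
  loop 1: 8 segments, perimeter = 11.7400
Total perimeter = 11.740

loops=1 perimeter=11.740


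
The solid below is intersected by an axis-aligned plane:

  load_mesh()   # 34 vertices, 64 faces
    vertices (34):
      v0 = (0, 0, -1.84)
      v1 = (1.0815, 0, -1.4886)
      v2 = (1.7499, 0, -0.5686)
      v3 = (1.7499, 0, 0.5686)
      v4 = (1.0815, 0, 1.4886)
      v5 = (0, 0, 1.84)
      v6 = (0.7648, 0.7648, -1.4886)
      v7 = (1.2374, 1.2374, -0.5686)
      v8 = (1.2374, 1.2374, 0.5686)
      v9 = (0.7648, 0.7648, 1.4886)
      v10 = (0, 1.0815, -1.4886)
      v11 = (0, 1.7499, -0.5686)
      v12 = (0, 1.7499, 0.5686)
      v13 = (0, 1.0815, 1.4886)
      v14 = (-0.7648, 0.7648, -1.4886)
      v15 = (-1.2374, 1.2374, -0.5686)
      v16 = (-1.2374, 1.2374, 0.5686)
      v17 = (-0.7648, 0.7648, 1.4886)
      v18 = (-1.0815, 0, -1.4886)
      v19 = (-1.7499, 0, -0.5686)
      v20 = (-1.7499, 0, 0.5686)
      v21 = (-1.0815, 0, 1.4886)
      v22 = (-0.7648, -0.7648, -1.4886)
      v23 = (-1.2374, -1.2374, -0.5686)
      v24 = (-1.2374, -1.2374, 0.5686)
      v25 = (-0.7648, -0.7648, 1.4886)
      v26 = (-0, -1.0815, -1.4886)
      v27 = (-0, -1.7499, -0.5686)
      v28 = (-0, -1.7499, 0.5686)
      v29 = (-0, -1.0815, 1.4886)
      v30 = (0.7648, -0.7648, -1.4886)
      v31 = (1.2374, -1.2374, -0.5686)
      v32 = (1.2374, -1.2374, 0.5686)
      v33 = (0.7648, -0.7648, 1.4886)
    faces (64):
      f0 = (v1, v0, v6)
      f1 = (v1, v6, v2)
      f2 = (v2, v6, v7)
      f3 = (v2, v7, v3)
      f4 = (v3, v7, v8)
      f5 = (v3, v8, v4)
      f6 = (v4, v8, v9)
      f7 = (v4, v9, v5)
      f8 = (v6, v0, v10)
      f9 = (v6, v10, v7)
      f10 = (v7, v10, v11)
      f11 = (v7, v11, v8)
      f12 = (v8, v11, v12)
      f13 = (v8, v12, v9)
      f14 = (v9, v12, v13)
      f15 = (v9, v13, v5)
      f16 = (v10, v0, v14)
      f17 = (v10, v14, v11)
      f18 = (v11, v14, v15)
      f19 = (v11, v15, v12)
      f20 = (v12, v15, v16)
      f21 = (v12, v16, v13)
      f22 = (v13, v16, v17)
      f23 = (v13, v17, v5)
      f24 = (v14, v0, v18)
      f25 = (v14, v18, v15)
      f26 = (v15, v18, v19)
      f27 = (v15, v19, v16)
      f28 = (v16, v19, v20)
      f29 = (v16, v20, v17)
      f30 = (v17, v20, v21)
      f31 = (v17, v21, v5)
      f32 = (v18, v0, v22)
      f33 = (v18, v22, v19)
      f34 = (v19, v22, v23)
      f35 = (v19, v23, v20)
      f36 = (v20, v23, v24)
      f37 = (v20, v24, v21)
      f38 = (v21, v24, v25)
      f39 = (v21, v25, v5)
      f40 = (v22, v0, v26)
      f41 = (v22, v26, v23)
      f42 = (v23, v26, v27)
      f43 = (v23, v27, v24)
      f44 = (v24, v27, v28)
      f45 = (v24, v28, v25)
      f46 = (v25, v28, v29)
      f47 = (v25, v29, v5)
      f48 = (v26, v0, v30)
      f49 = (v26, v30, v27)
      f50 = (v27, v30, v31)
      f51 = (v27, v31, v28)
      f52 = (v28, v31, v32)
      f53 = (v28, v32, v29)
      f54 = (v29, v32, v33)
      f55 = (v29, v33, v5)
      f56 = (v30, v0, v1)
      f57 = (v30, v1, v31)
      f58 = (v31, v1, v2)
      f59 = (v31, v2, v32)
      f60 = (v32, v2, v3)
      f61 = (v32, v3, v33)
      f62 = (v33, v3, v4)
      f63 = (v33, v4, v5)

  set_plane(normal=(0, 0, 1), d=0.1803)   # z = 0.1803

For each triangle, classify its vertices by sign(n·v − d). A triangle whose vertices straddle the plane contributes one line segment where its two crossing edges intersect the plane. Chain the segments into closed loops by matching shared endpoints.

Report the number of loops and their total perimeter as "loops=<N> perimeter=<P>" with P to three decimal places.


Straddling triangles (16 of 64):
  (v2,v7,v3) [--+] → (1.57491, 0.422514, 0.1803)–(1.7499, 0, 0.1803)  len=0.4573
  (v3,v7,v8) [+-+] → (1.57491, 0.422514, 0.1803)–(1.2374, 1.2374, 0.1803)  len=0.8820
  (v7,v11,v8) [--+] → (0.814886, 1.41239, 0.1803)–(1.2374, 1.2374, 0.1803)  len=0.4573
  (v8,v11,v12) [+-+] → (0.814886, 1.41239, 0.1803)–(0, 1.7499, 0.1803)  len=0.8820
  (v11,v15,v12) [--+] → (-0.422514, 1.57491, 0.1803)–(0, 1.7499, 0.1803)  len=0.4573
  (v12,v15,v16) [+-+] → (-0.422514, 1.57491, 0.1803)–(-1.2374, 1.2374, 0.1803)  len=0.8820
  (v15,v19,v16) [--+] → (-1.41239, 0.814886, 0.1803)–(-1.2374, 1.2374, 0.1803)  len=0.4573
  (v16,v19,v20) [+-+] → (-1.41239, 0.814886, 0.1803)–(-1.7499, 0, 0.1803)  len=0.8820
  (v19,v23,v20) [--+] → (-1.57491, -0.422514, 0.1803)–(-1.7499, 0, 0.1803)  len=0.4573
  (v20,v23,v24) [+-+] → (-1.57491, -0.422514, 0.1803)–(-1.2374, -1.2374, 0.1803)  len=0.8820
  (v23,v27,v24) [--+] → (-0.814886, -1.41239, 0.1803)–(-1.2374, -1.2374, 0.1803)  len=0.4573
  (v24,v27,v28) [+-+] → (-0.814886, -1.41239, 0.1803)–(0, -1.7499, 0.1803)  len=0.8820
  (v27,v31,v28) [--+] → (0.422514, -1.57491, 0.1803)–(0, -1.7499, 0.1803)  len=0.4573
  (v28,v31,v32) [+-+] → (0.422514, -1.57491, 0.1803)–(1.2374, -1.2374, 0.1803)  len=0.8820
  (v31,v2,v32) [--+] → (1.41239, -0.814886, 0.1803)–(1.2374, -1.2374, 0.1803)  len=0.4573
  (v32,v2,v3) [+-+] → (1.41239, -0.814886, 0.1803)–(1.7499, 0, 0.1803)  len=0.8820

Chained into 1 loop(s):
  loop 1: 16 segments, perimeter = 10.7147
Total perimeter = 10.715

loops=1 perimeter=10.715


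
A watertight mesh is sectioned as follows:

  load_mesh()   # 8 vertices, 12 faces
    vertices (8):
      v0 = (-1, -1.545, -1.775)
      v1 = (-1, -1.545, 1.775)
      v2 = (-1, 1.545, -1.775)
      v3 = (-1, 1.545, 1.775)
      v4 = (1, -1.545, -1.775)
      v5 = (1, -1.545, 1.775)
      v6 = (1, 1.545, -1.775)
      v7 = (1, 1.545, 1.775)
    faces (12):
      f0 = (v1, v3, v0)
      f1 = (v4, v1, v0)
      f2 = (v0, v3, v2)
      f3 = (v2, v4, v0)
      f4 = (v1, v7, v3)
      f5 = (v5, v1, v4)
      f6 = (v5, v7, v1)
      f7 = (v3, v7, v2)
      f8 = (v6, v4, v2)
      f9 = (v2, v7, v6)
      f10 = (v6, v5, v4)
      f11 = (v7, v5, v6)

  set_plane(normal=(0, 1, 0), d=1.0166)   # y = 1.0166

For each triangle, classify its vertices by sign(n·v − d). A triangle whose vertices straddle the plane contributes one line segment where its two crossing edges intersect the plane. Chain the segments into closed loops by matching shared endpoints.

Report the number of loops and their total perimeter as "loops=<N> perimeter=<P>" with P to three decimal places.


loops=1 perimeter=11.100

Straddling triangles (8 of 12):
  (v1,v3,v0) [-+-] → (-1, 1.0166, 1.775)–(-1, 1.0166, 1.16794)  len=0.6071
  (v0,v3,v2) [-++] → (-1, 1.0166, 1.16794)–(-1, 1.0166, -1.775)  len=2.9429
  (v2,v4,v0) [+--] → (-0.657994, 1.0166, -1.775)–(-1, 1.0166, -1.775)  len=0.3420
  (v1,v7,v3) [-++] → (0.657994, 1.0166, 1.775)–(-1, 1.0166, 1.775)  len=1.6580
  (v5,v7,v1) [-+-] → (1, 1.0166, 1.775)–(0.657994, 1.0166, 1.775)  len=0.3420
  (v6,v4,v2) [+-+] → (1, 1.0166, -1.775)–(-0.657994, 1.0166, -1.775)  len=1.6580
  (v6,v5,v4) [+--] → (1, 1.0166, -1.16794)–(1, 1.0166, -1.775)  len=0.6071
  (v7,v5,v6) [+-+] → (1, 1.0166, 1.775)–(1, 1.0166, -1.16794)  len=2.9429

Chained into 1 loop(s):
  loop 1: 8 segments, perimeter = 11.1000
Total perimeter = 11.100


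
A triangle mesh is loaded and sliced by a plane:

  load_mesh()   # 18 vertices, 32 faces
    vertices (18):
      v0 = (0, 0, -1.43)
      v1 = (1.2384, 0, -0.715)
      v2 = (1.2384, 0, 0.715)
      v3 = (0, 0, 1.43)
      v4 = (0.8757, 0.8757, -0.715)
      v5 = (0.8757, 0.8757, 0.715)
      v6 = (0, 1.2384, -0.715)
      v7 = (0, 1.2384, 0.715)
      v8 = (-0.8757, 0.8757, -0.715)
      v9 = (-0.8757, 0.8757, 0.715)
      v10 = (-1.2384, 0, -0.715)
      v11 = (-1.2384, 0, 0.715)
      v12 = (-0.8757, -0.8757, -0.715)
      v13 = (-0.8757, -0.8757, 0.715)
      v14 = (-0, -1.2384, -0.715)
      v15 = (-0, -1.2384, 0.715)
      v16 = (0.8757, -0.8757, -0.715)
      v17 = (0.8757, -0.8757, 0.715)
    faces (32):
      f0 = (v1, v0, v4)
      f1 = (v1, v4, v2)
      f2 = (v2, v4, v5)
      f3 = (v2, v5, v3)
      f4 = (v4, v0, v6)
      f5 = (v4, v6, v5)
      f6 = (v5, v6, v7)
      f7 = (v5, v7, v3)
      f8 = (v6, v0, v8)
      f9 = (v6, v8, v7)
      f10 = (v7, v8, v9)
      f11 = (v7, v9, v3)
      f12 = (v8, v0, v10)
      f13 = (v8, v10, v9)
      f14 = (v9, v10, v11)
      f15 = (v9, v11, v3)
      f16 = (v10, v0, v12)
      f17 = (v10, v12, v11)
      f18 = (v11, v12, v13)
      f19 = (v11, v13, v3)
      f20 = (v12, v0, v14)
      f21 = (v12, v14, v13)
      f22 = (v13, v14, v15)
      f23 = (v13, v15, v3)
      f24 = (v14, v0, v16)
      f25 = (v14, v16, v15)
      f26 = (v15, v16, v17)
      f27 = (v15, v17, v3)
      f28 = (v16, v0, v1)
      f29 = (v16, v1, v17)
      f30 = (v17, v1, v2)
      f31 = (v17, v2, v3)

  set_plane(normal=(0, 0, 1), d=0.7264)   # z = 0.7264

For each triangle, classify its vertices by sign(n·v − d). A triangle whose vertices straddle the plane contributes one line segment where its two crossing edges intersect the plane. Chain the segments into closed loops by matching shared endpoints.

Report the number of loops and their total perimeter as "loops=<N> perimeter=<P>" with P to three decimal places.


loops=1 perimeter=7.462

Straddling triangles (8 of 32):
  (v2,v5,v3) [--+] → (0.861738, 0.861738, 0.7264)–(1.21865, 0, 0.7264)  len=0.9327
  (v5,v7,v3) [--+] → (0, 1.21865, 0.7264)–(0.861738, 0.861738, 0.7264)  len=0.9327
  (v7,v9,v3) [--+] → (-0.861738, 0.861738, 0.7264)–(0, 1.21865, 0.7264)  len=0.9327
  (v9,v11,v3) [--+] → (-1.21865, 0, 0.7264)–(-0.861738, 0.861738, 0.7264)  len=0.9327
  (v11,v13,v3) [--+] → (-0.861738, -0.861738, 0.7264)–(-1.21865, 0, 0.7264)  len=0.9327
  (v13,v15,v3) [--+] → (0, -1.21865, 0.7264)–(-0.861738, -0.861738, 0.7264)  len=0.9327
  (v15,v17,v3) [--+] → (0.861738, -0.861738, 0.7264)–(0, -1.21865, 0.7264)  len=0.9327
  (v17,v2,v3) [--+] → (1.21865, 0, 0.7264)–(0.861738, -0.861738, 0.7264)  len=0.9327

Chained into 1 loop(s):
  loop 1: 8 segments, perimeter = 7.4618
Total perimeter = 7.462


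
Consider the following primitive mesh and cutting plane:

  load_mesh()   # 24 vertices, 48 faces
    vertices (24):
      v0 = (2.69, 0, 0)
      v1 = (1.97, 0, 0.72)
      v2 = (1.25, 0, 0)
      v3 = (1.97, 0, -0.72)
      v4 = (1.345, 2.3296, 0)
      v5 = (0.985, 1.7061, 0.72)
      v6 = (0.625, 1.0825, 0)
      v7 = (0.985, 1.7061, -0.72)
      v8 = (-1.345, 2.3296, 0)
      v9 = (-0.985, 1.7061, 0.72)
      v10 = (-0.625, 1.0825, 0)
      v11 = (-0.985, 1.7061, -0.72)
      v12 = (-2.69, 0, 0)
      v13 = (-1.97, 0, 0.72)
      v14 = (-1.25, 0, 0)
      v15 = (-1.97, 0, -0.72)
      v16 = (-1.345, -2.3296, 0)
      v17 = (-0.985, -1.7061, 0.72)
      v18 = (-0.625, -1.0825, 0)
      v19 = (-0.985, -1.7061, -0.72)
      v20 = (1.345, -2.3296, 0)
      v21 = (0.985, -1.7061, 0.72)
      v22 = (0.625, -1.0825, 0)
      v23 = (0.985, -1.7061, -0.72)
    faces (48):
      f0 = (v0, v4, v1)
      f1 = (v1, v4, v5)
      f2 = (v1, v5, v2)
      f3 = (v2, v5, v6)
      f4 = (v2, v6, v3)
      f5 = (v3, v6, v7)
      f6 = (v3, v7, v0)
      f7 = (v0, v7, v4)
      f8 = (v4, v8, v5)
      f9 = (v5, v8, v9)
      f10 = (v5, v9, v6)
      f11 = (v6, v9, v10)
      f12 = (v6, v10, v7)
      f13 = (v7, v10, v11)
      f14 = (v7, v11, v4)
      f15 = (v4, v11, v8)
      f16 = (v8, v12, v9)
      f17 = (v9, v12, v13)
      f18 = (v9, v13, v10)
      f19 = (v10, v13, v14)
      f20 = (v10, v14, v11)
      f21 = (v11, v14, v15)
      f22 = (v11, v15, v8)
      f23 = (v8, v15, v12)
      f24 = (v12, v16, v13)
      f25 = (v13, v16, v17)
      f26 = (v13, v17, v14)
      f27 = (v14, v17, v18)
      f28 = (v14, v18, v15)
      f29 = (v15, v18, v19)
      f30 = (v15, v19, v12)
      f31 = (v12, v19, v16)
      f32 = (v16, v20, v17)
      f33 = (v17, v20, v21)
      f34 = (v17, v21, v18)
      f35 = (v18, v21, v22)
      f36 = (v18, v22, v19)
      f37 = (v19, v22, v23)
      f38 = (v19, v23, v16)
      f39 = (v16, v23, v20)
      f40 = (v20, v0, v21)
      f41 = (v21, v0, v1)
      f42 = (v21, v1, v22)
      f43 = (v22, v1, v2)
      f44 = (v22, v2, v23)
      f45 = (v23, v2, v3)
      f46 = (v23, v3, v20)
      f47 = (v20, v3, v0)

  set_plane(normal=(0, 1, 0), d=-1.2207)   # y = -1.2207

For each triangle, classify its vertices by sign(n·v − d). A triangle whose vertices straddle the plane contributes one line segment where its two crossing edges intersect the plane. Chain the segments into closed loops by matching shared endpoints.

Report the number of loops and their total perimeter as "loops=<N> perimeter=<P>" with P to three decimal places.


loops=1 perimeter=10.062

Straddling triangles (18 of 48):
  (v12,v16,v13) [+-+] → (-1.98523, -1.2207, 0)–(-1.6425, -1.2207, 0.342723)  len=0.4847
  (v13,v16,v17) [+--] → (-1.6425, -1.2207, 0.342723)–(-1.26524, -1.2207, 0.72)  len=0.5335
  (v13,v17,v14) [+-+] → (-1.26524, -1.2207, 0.72)–(-1.06039, -1.2207, 0.515154)  len=0.2897
  (v14,v17,v18) [+-+] → (-1.06039, -1.2207, 0.515154)–(-0.704782, -1.2207, 0.159564)  len=0.5029
  (v15,v18,v19) [++-] → (-0.704782, -1.2207, -0.159564)–(-1.26524, -1.2207, -0.72)  len=0.7926
  (v15,v19,v12) [+-+] → (-1.26524, -1.2207, -0.72)–(-1.47009, -1.2207, -0.515154)  len=0.2897
  (v12,v19,v16) [+--] → (-1.47009, -1.2207, -0.515154)–(-1.98523, -1.2207, 0)  len=0.7285
  (v17,v21,v18) [--+] → (-0.268198, -1.2207, 0.159564)–(-0.704782, -1.2207, 0.159564)  len=0.4366
  (v18,v21,v22) [+-+] → (-0.268198, -1.2207, 0.159564)–(0.704782, -1.2207, 0.159564)  len=0.9730
  (v18,v22,v19) [++-] → (0.268198, -1.2207, -0.159564)–(-0.704782, -1.2207, -0.159564)  len=0.9730
  (v19,v22,v23) [-+-] → (0.268198, -1.2207, -0.159564)–(0.704782, -1.2207, -0.159564)  len=0.4366
  (v20,v0,v21) [-+-] → (1.98523, -1.2207, 0)–(1.47009, -1.2207, 0.515154)  len=0.7285
  (v21,v0,v1) [-++] → (1.47009, -1.2207, 0.515154)–(1.26524, -1.2207, 0.72)  len=0.2897
  (v21,v1,v22) [-++] → (1.26524, -1.2207, 0.72)–(0.704782, -1.2207, 0.159564)  len=0.7926
  (v22,v2,v23) [++-] → (1.06039, -1.2207, -0.515154)–(0.704782, -1.2207, -0.159564)  len=0.5029
  (v23,v2,v3) [-++] → (1.06039, -1.2207, -0.515154)–(1.26524, -1.2207, -0.72)  len=0.2897
  (v23,v3,v20) [-+-] → (1.26524, -1.2207, -0.72)–(1.6425, -1.2207, -0.342723)  len=0.5335
  (v20,v3,v0) [-++] → (1.6425, -1.2207, -0.342723)–(1.98523, -1.2207, 0)  len=0.4847

Chained into 1 loop(s):
  loop 1: 18 segments, perimeter = 10.0624
Total perimeter = 10.062


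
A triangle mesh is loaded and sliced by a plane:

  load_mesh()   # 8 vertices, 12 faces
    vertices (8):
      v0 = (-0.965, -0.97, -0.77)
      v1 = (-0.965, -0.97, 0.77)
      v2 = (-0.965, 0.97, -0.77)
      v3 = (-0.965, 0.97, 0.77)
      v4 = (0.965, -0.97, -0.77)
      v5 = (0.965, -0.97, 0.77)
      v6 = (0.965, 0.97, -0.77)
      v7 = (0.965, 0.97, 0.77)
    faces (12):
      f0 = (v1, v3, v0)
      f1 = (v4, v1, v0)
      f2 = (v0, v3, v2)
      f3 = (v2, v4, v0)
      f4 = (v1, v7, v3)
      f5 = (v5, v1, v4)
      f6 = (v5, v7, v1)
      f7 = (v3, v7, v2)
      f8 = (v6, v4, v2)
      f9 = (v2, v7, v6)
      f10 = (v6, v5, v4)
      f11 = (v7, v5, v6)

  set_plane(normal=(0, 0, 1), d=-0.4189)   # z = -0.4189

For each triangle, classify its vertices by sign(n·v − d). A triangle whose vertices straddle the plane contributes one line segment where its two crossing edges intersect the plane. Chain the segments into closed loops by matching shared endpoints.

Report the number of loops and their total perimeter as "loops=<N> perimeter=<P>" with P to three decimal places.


Straddling triangles (8 of 12):
  (v1,v3,v0) [++-] → (-0.965, -0.527705, -0.4189)–(-0.965, -0.97, -0.4189)  len=0.4423
  (v4,v1,v0) [-+-] → (0.524985, -0.97, -0.4189)–(-0.965, -0.97, -0.4189)  len=1.4900
  (v0,v3,v2) [-+-] → (-0.965, -0.527705, -0.4189)–(-0.965, 0.97, -0.4189)  len=1.4977
  (v5,v1,v4) [++-] → (0.524985, -0.97, -0.4189)–(0.965, -0.97, -0.4189)  len=0.4400
  (v3,v7,v2) [++-] → (-0.524985, 0.97, -0.4189)–(-0.965, 0.97, -0.4189)  len=0.4400
  (v2,v7,v6) [-+-] → (-0.524985, 0.97, -0.4189)–(0.965, 0.97, -0.4189)  len=1.4900
  (v6,v5,v4) [-+-] → (0.965, 0.527705, -0.4189)–(0.965, -0.97, -0.4189)  len=1.4977
  (v7,v5,v6) [++-] → (0.965, 0.527705, -0.4189)–(0.965, 0.97, -0.4189)  len=0.4423

Chained into 1 loop(s):
  loop 1: 8 segments, perimeter = 7.7400
Total perimeter = 7.740

loops=1 perimeter=7.740


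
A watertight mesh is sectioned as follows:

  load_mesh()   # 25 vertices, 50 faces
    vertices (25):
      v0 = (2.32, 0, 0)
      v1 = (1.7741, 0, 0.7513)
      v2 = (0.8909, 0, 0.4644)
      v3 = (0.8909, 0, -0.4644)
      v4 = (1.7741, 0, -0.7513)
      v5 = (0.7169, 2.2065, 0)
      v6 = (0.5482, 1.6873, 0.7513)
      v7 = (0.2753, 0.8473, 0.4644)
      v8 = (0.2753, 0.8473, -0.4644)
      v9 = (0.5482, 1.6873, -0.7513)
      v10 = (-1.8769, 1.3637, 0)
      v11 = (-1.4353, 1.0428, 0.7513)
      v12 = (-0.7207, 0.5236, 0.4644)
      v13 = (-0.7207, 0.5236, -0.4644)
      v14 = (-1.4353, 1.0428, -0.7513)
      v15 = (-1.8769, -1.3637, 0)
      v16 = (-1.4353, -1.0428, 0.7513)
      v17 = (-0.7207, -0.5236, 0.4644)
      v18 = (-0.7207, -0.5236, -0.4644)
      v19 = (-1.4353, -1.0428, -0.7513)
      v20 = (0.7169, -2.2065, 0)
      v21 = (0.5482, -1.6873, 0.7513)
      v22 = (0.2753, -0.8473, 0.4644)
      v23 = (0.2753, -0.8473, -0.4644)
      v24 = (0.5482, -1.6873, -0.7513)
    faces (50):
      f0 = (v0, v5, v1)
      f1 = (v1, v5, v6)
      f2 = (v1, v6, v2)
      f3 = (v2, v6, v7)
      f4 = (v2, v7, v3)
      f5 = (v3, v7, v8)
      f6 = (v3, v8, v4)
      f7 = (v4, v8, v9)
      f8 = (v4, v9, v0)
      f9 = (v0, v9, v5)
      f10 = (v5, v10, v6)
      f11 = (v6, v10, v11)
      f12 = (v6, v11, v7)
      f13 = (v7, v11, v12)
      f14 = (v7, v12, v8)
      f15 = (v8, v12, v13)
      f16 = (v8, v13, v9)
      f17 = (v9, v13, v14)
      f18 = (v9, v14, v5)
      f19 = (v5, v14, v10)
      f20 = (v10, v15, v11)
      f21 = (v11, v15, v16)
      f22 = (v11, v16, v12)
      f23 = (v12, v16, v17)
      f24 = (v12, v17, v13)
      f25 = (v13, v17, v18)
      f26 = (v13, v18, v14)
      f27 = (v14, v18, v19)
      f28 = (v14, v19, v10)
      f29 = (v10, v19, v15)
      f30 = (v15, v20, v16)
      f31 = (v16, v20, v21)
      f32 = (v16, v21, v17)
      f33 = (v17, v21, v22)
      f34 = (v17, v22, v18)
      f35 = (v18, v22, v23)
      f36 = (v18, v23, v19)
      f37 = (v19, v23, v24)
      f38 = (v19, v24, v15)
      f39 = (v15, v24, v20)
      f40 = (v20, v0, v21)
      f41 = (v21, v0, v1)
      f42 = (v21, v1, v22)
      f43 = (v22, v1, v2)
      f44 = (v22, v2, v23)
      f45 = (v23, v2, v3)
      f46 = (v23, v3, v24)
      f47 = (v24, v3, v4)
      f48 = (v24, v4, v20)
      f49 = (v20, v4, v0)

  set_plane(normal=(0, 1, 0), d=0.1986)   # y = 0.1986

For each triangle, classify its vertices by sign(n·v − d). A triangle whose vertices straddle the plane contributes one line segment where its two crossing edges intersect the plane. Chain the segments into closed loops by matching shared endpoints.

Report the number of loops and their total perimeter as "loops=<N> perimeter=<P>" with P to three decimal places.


loops=2 perimeter=8.855

Straddling triangles (20 of 50):
  (v0,v5,v1) [-+-] → (2.17571, 0.1986, 0)–(1.67894, 0.1986, 0.683678)  len=0.8451
  (v1,v5,v6) [-++] → (1.67894, 0.1986, 0.683678)–(1.62981, 0.1986, 0.7513)  len=0.0836
  (v1,v6,v2) [-+-] → (1.62981, 0.1986, 0.7513)–(0.850563, 0.1986, 0.498169)  len=0.8193
  (v2,v6,v7) [-++] → (0.850563, 0.1986, 0.498169)–(0.746609, 0.1986, 0.4644)  len=0.1093
  (v2,v7,v3) [-+-] → (0.746609, 0.1986, 0.4644)–(0.746609, 0.1986, -0.246697)  len=0.7111
  (v3,v7,v8) [-++] → (0.746609, 0.1986, -0.246697)–(0.746609, 0.1986, -0.4644)  len=0.2177
  (v3,v8,v4) [-+-] → (0.746609, 0.1986, -0.4644)–(1.42279, 0.1986, -0.684053)  len=0.7110
  (v4,v8,v9) [-++] → (1.42279, 0.1986, -0.684053)–(1.62981, 0.1986, -0.7513)  len=0.2177
  (v4,v9,v0) [-+-] → (1.62981, 0.1986, -0.7513)–(2.11145, 0.1986, -0.0884301)  len=0.8194
  (v0,v9,v5) [-++] → (2.11145, 0.1986, -0.0884301)–(2.17571, 0.1986, 0)  len=0.1093
  (v10,v15,v11) [+-+] → (-1.8769, 0.1986, 0)–(-1.59021, 0.1986, 0.487744)  len=0.5658
  (v11,v15,v16) [+--] → (-1.59021, 0.1986, 0.487744)–(-1.4353, 0.1986, 0.7513)  len=0.3057
  (v11,v16,v12) [+-+] → (-1.4353, 0.1986, 0.7513)–(-0.868967, 0.1986, 0.523927)  len=0.6103
  (v12,v16,v17) [+--] → (-0.868967, 0.1986, 0.523927)–(-0.7207, 0.1986, 0.4644)  len=0.1598
  (v12,v17,v13) [+-+] → (-0.7207, 0.1986, 0.4644)–(-0.7207, 0.1986, -0.176146)  len=0.6405
  (v13,v17,v18) [+--] → (-0.7207, 0.1986, -0.176146)–(-0.7207, 0.1986, -0.4644)  len=0.2883
  (v13,v18,v14) [+-+] → (-0.7207, 0.1986, -0.4644)–(-1.05017, 0.1986, -0.596677)  len=0.3550
  (v14,v18,v19) [+--] → (-1.05017, 0.1986, -0.596677)–(-1.4353, 0.1986, -0.7513)  len=0.4150
  (v14,v19,v10) [+-+] → (-1.4353, 0.1986, -0.7513)–(-1.6631, 0.1986, -0.36374)  len=0.4496
  (v10,v19,v15) [+--] → (-1.6631, 0.1986, -0.36374)–(-1.8769, 0.1986, 0)  len=0.4219

Chained into 2 loop(s):
  loop 1: 10 segments, perimeter = 4.6434
  loop 2: 10 segments, perimeter = 4.2118
Total perimeter = 8.855
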